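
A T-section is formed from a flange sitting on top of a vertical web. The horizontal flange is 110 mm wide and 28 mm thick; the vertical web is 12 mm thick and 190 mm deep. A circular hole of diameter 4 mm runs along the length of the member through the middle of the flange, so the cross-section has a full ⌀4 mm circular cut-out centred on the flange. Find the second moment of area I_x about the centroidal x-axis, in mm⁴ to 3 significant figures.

I_x ≈ 2.26 × 10⁷ mm⁴

Treat the section as a set of non-overlapping primitives; coordinates are from the bounding-box lower-left.
Flange: 110 × 28, A = 3 080 mm², y = 204 mm, Ī = 201 227 mm⁴.
Web: 12 × 190, A = 2 280 mm², y = 95 mm, Ī = 6 859 000 mm⁴.
Hole (subtracted): ⌀4, A = 12.566 mm², y = 204 mm, Ī = 12.566 mm⁴.
Centroid: ȳ = ΣA·y / ΣA = 157.53 mm.
Transfer each piece to the centroidal x-axis using Ī + A·d² with d = y − 157.53:
  flange: d = 46.475 mm → contributes +6 853 692 mm⁴
  web: d = -62.525 mm → contributes +15 772 482 mm⁴
  hole: d = 46.475 mm → contributes −27 155 mm⁴
Total I = 22 599 019 mm⁴.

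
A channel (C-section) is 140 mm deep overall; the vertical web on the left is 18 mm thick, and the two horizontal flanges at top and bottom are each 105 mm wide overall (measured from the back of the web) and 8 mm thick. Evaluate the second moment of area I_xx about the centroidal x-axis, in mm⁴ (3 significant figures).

Treat the section as a set of non-overlapping primitives; coordinates are from the bounding-box lower-left.
Web: 18 × 140, A = 2 520 mm², y = 70 mm, Ī = 4 116 000 mm⁴.
Top flange (beyond web): 87 × 8, A = 696 mm², y = 136 mm, Ī = 3 712 mm⁴.
Bottom flange (beyond web): 87 × 8, A = 696 mm², y = 4 mm, Ī = 3 712 mm⁴.
By symmetry the centroid is at mid-height, ȳ = 70 mm.
Transfer each piece to the centroidal x-axis using Ī + A·d² with d = y − 70:
  web: d = 0 mm → contributes +4 116 000 mm⁴
  top flange (beyond web): d = 66 mm → contributes +3 035 488 mm⁴
  bottom flange (beyond web): d = -66 mm → contributes +3 035 488 mm⁴
Total I = 10 186 976 mm⁴.

I_xx ≈ 1.02 × 10⁷ mm⁴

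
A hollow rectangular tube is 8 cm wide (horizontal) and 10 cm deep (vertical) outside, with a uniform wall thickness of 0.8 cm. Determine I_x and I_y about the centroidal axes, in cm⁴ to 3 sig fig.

Treat the section as a set of non-overlapping primitives; coordinates are from the bounding-box lower-left.
Outer rectangle: 8 × 10, A = 80 cm², y = 5 cm, Ī = 666.67 cm⁴.
Inner void (subtracted): 6.4 × 8.4, A = 53.76 cm², y = 5 cm, Ī = 316.11 cm⁴.
By symmetry the centroid is at mid-height, ȳ = 5 cm.
All pieces are centred on the centroidal x-axis, so I = ΣĪ (holes subtracted) = 350.56 cm⁴.
Repeating about the centroidal y-axis gives I_y = 243.17 cm⁴.

I_x ≈ 351 cm⁴, I_y ≈ 243 cm⁴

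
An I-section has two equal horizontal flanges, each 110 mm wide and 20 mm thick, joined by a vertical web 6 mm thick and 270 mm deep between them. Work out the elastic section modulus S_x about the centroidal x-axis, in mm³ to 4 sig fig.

S_x ≈ 6.613 × 10⁵ mm³

Break the section into simple shapes (no overlaps), measuring from the bottom-left corner of the bounding box.
Bottom flange: 110 × 20, A = 2 200 mm², y = 10 mm, Ī = 73333.3 mm⁴.
Web: 6 × 270, A = 1 620 mm², y = 155 mm, Ī = 9 841 500 mm⁴.
Top flange: 110 × 20, A = 2 200 mm², y = 300 mm, Ī = 73333.3 mm⁴.
By symmetry the centroid is at mid-height, ȳ = 155 mm.
Transfer each piece to the centroidal x-axis using Ī + A·d² with d = y − 155:
  bottom flange: d = -145 mm → contributes +46 328 333 mm⁴
  web: d = 0 mm → contributes +9 841 500 mm⁴
  top flange: d = 145 mm → contributes +46 328 333 mm⁴
Total I = 102 498 167 mm⁴.
Extreme fibre distance c = 155 mm; S = I/c = 661 278 mm³.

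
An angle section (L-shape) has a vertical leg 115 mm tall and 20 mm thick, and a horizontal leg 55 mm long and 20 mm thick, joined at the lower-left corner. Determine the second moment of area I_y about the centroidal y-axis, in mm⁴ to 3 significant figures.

Break the section into simple shapes (no overlaps), measuring from the bottom-left corner of the bounding box.
Vertical leg: 20 × 115, A = 2 300 mm², x = 10 mm, Ī = 76 667 mm⁴.
Horizontal leg (remainder): 35 × 20, A = 700 mm², x = 37.5 mm, Ī = 71 458 mm⁴.
Centroid: x̄ = ΣA·x / ΣA = 16.417 mm.
Transfer each piece to the centroidal y-axis using Ī + A·d² with d = x − 16.417:
  vertical leg: d = -6.4167 mm → contributes +171 366 mm⁴
  horizontal leg (remainder): d = 21.083 mm → contributes +382 613 mm⁴
Total I = 553 979 mm⁴.

I_y ≈ 5.54 × 10⁵ mm⁴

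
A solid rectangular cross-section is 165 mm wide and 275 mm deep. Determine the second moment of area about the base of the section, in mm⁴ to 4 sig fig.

The section: 165 × 275, A = 45 375 mm², y = 137.5 mm, Ī = 285 957 031 mm⁴.
Transfer it to a horizontal axis along the bottom face using Ī + A·d² with d = y − 0:
  the section: d = 137.5 mm → contributes +1 143 828 125 mm⁴
Total I = 1 143 828 125 mm⁴.

I_base ≈ 1.144 × 10⁹ mm⁴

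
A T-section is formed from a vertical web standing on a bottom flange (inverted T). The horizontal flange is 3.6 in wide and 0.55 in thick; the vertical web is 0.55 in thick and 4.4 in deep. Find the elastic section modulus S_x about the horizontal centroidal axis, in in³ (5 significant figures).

Decompose the section into non-overlapping parts with the origin at the bottom-left of its bounding rectangle.
Flange: 3.6 × 0.55, A = 1.98 in², y = 0.275 in, Ī = 0.0499125 in⁴.
Web: 0.55 × 4.4, A = 2.42 in², y = 2.75 in, Ī = 3.904267 in⁴.
Centroid: ȳ = ΣA·y / ΣA = 1.63625 in.
Transfer each piece to the horizontal centroidal axis using Ī + A·d² with d = y − 1.63625:
  flange: d = -1.36125 in → contributes +3.718856 in⁴
  web: d = 1.11375 in → contributes +6.906129 in⁴
Total I = 10.62498 in⁴.
Extreme fibre distance c = 3.31375 in; S = I/c = 3.206333 in³.

S_x ≈ 3.2063 in³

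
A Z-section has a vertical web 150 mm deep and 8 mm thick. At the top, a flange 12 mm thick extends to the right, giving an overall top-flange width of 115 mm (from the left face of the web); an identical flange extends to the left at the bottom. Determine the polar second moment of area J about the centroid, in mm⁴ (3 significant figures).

J ≈ 2.55 × 10⁷ mm⁴

Decompose the section into non-overlapping parts with the origin at the bottom-left of its bounding rectangle.
Web: 8 × 150, A = 1 200 mm², y = 75 mm, Ī = 2 250 000 mm⁴.
Top flange (beyond web): 107 × 12, A = 1 284 mm², y = 144 mm, Ī = 15 408 mm⁴.
Bottom flange (beyond web): 107 × 12, A = 1 284 mm², y = 6 mm, Ī = 15 408 mm⁴.
Centroid: ȳ = ΣA·y / ΣA = 75 mm.
Transfer each piece to the centroidal x-axis using Ī + A·d² with d = y − 75:
  web: d = 0 mm → contributes +2 250 000 mm⁴
  top flange (beyond web): d = 69 mm → contributes +6 128 532 mm⁴
  bottom flange (beyond web): d = -69 mm → contributes +6 128 532 mm⁴
Total I = 14 507 064 mm⁴.
For the y-axis: x̄ = 111 mm.
Repeating about the centroidal y-axis gives I_y = 10 946 936 mm⁴.
Polar second moment: J = I_x + I_y = 25 454 000 mm⁴.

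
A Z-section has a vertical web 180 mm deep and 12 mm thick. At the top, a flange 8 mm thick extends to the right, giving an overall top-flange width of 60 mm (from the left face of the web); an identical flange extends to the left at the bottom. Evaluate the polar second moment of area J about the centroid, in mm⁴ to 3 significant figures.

J ≈ 1.24 × 10⁷ mm⁴

Split into non-overlapping primitives; take the origin at the lower-left of the bounding box.
Web: 12 × 180, A = 2 160 mm², y = 90 mm, Ī = 5 832 000 mm⁴.
Top flange (beyond web): 48 × 8, A = 384 mm², y = 176 mm, Ī = 2 048 mm⁴.
Bottom flange (beyond web): 48 × 8, A = 384 mm², y = 4 mm, Ī = 2 048 mm⁴.
Centroid: ȳ = ΣA·y / ΣA = 90 mm.
Transfer each piece to the centroidal x-axis using Ī + A·d² with d = y − 90:
  web: d = 0 mm → contributes +5 832 000 mm⁴
  top flange (beyond web): d = 86 mm → contributes +2 842 112 mm⁴
  bottom flange (beyond web): d = -86 mm → contributes +2 842 112 mm⁴
Total I = 11 516 224 mm⁴.
For the y-axis: x̄ = 54 mm.
Repeating about the centroidal y-axis gives I_y = 864 576 mm⁴.
Polar second moment: J = I_x + I_y = 12 380 800 mm⁴.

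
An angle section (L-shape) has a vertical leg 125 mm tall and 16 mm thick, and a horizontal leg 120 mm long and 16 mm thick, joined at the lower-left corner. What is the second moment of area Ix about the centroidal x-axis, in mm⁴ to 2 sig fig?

Split into non-overlapping primitives; take the origin at the lower-left of the bounding box.
Vertical leg: 16 × 125, A = 2 000 mm², y = 62.5 mm, Ī = 2 604 167 mm⁴.
Horizontal leg (remainder): 104 × 16, A = 1 664 mm², y = 8 mm, Ī = 35 499 mm⁴.
Centroid: ȳ = ΣA·y / ΣA = 37.75 mm.
Transfer each piece to the centroidal x-axis using Ī + A·d² with d = y − 37.75:
  vertical leg: d = 24.75 mm → contributes +3 829 400 mm⁴
  horizontal leg (remainder): d = -29.75 mm → contributes +1 508 135 mm⁴
Total I = 5 337 534 mm⁴.

Ix ≈ 5.3 × 10⁶ mm⁴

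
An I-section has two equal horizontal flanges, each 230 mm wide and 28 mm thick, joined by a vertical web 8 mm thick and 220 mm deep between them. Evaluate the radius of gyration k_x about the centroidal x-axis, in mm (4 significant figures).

k_x ≈ 118.6 mm

Treat the section as a set of non-overlapping primitives; coordinates are from the bounding-box lower-left.
Bottom flange: 230 × 28, A = 6 440 mm², y = 14 mm, Ī = 420 747 mm⁴.
Web: 8 × 220, A = 1 760 mm², y = 138 mm, Ī = 7 098 667 mm⁴.
Top flange: 230 × 28, A = 6 440 mm², y = 262 mm, Ī = 420 747 mm⁴.
By symmetry the centroid is at mid-height, ȳ = 138 mm.
Transfer each piece to the centroidal x-axis using Ī + A·d² with d = y − 138:
  bottom flange: d = -124 mm → contributes +99 442 187 mm⁴
  web: d = 0 mm → contributes +7 098 667 mm⁴
  top flange: d = 124 mm → contributes +99 442 187 mm⁴
Total I = 205 983 040 mm⁴.
Radius of gyration: k = √(I/A) = √(205 983 040 / 14 640) = 118.617 mm.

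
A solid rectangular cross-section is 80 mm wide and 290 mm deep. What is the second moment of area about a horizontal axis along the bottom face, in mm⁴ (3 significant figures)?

The section: 80 × 290, A = 23 200 mm², y = 145 mm, Ī = 162 593 333 mm⁴.
Transfer it to a horizontal axis along the bottom face using Ī + A·d² with d = y − 0:
  the section: d = 145 mm → contributes +650 373 333 mm⁴
Total I = 650 373 333 mm⁴.

I_base ≈ 6.50 × 10⁸ mm⁴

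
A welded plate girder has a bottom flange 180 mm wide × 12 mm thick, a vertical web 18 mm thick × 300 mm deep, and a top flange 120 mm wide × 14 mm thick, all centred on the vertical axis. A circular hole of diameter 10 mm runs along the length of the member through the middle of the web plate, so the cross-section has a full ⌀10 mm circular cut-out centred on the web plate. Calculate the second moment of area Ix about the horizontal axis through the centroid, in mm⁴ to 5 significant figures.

Break the section into simple shapes (no overlaps), measuring from the bottom-left corner of the bounding box.
Bottom plate: 180 × 12, A = 2 160 mm², y = 6 mm, Ī = 25 920 mm⁴.
Web plate: 18 × 300, A = 5 400 mm², y = 162 mm, Ī = 40 500 000 mm⁴.
Top plate: 120 × 14, A = 1 680 mm², y = 319 mm, Ī = 27 440 mm⁴.
Hole (subtracted): ⌀10, A = 78.53982 mm², y = 162 mm, Ī = 490.8739 mm⁴.
Centroid: ȳ = ΣA·y / ΣA = 154.01 mm.
Transfer each piece to the horizontal axis through the centroid using Ī + A·d² with d = y − 154.01:
  bottom plate: d = -148.01 mm → contributes +47 344 958 mm⁴
  web plate: d = 7.989993 mm → contributes +40 844 736 mm⁴
  top plate: d = 164.99 mm → contributes +45 759 892 mm⁴
  hole: d = 7.989993 mm → contributes −5504.854 mm⁴
Total I = 133 944 082 mm⁴.

Ix ≈ 1.3394 × 10⁸ mm⁴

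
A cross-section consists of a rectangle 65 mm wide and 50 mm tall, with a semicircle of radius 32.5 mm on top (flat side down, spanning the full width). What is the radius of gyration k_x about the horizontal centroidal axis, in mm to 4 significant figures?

Split into non-overlapping primitives; take the origin at the lower-left of the bounding box.
Rectangular body: 65 × 50, A = 3 250 mm², y = 25 mm, Ī = 677 083 mm⁴.
Semicircular cap: semicircle r = 32.5, A = 1659.15 mm², y = 63.7934 mm, Ī = 122 452 mm⁴.
Centroid: ȳ = ΣA·y / ΣA = 38.1111 mm.
Transfer each piece to the horizontal centroidal axis using Ī + A·d² with d = y − 38.1111:
  rectangular body: d = -13.1111 mm → contributes +1 235 759 mm⁴
  semicircular cap: d = 25.6824 mm → contributes +1 216 802 mm⁴
Total I = 2 452 561 mm⁴.
Radius of gyration: k = √(I/A) = √(2 452 561 / 4909.15) = 22.3515 mm.

k_x ≈ 22.35 mm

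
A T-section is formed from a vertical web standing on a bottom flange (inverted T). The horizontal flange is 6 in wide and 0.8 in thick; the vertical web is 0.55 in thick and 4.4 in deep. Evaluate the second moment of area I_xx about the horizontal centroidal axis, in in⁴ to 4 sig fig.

I_xx ≈ 15.04 in⁴

Treat the section as a set of non-overlapping primitives; coordinates are from the bounding-box lower-left.
Flange: 6 × 0.8, A = 4.8 in², y = 0.4 in, Ī = 0.256 in⁴.
Web: 0.55 × 4.4, A = 2.42 in², y = 3 in, Ī = 3.90427 in⁴.
Centroid: ȳ = ΣA·y / ΣA = 1.27147 in.
Transfer each piece to the horizontal centroidal axis using Ī + A·d² with d = y − 1.27147:
  flange: d = -0.871468 in → contributes +3.90139 in⁴
  web: d = 1.72853 in → contributes +11.1348 in⁴
Total I = 15.0362 in⁴.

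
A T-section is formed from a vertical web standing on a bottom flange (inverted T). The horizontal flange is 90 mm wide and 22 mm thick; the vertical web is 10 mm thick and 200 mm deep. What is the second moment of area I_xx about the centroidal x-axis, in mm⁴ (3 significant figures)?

Decompose the section into non-overlapping parts with the origin at the bottom-left of its bounding rectangle.
Flange: 90 × 22, A = 1 980 mm², y = 11 mm, Ī = 79 860 mm⁴.
Web: 10 × 200, A = 2 000 mm², y = 122 mm, Ī = 6 666 667 mm⁴.
Centroid: ȳ = ΣA·y / ΣA = 66.779 mm.
Transfer each piece to the centroidal x-axis using Ī + A·d² with d = y − 66.779:
  flange: d = -55.779 mm → contributes +6 240 204 mm⁴
  web: d = 55.221 mm → contributes +12 765 408 mm⁴
Total I = 19 005 612 mm⁴.

I_xx ≈ 1.90 × 10⁷ mm⁴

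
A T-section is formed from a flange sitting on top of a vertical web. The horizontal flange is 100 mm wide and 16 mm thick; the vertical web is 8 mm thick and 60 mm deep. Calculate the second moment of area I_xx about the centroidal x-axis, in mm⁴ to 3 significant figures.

I_xx ≈ 7.11 × 10⁵ mm⁴

Split into non-overlapping primitives; take the origin at the lower-left of the bounding box.
Flange: 100 × 16, A = 1 600 mm², y = 68 mm, Ī = 34 133 mm⁴.
Web: 8 × 60, A = 480 mm², y = 30 mm, Ī = 144 000 mm⁴.
Centroid: ȳ = ΣA·y / ΣA = 59.231 mm.
Transfer each piece to the centroidal x-axis using Ī + A·d² with d = y − 59.231:
  flange: d = 8.7692 mm → contributes +157 172 mm⁴
  web: d = -29.231 mm → contributes +554 130 mm⁴
Total I = 711 303 mm⁴.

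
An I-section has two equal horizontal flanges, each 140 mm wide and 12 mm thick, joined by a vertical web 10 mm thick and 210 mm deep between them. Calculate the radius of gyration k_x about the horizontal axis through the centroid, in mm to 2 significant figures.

k_x ≈ 95 mm

Treat the section as a set of non-overlapping primitives; coordinates are from the bounding-box lower-left.
Bottom flange: 140 × 12, A = 1 680 mm², y = 6 mm, Ī = 20 160 mm⁴.
Web: 10 × 210, A = 2 100 mm², y = 117 mm, Ī = 7 717 500 mm⁴.
Top flange: 140 × 12, A = 1 680 mm², y = 228 mm, Ī = 20 160 mm⁴.
By symmetry the centroid is at mid-height, ȳ = 117 mm.
Transfer each piece to the horizontal axis through the centroid using Ī + A·d² with d = y − 117:
  bottom flange: d = -111 mm → contributes +20 719 440 mm⁴
  web: d = 0 mm → contributes +7 717 500 mm⁴
  top flange: d = 111 mm → contributes +20 719 440 mm⁴
Total I = 49 156 380 mm⁴.
Radius of gyration: k = √(I/A) = √(49 156 380 / 5 460) = 94.88 mm.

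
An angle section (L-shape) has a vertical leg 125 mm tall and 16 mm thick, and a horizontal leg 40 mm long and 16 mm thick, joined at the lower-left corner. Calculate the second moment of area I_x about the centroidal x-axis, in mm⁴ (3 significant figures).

Break the section into simple shapes (no overlaps), measuring from the bottom-left corner of the bounding box.
Vertical leg: 16 × 125, A = 2 000 mm², y = 62.5 mm, Ī = 2 604 167 mm⁴.
Horizontal leg (remainder): 24 × 16, A = 384 mm², y = 8 mm, Ī = 8 192 mm⁴.
Centroid: ȳ = ΣA·y / ΣA = 53.721 mm.
Transfer each piece to the centroidal x-axis using Ī + A·d² with d = y − 53.721:
  vertical leg: d = 8.7785 mm → contributes +2 758 292 mm⁴
  horizontal leg (remainder): d = -45.721 mm → contributes +810 926 mm⁴
Total I = 3 569 218 mm⁴.

I_x ≈ 3.57 × 10⁶ mm⁴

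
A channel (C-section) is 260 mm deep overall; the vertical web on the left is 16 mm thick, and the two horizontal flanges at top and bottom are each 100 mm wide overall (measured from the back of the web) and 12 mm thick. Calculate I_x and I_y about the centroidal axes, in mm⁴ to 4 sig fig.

Treat the section as a set of non-overlapping primitives; coordinates are from the bounding-box lower-left.
Web: 16 × 260, A = 4 160 mm², y = 130 mm, Ī = 23 434 667 mm⁴.
Top flange (beyond web): 84 × 12, A = 1 008 mm², y = 254 mm, Ī = 12 096 mm⁴.
Bottom flange (beyond web): 84 × 12, A = 1 008 mm², y = 6 mm, Ī = 12 096 mm⁴.
By symmetry the centroid is at mid-height, ȳ = 130 mm.
Transfer each piece to the centroidal x-axis using Ī + A·d² with d = y − 130:
  web: d = 0 mm → contributes +23 434 667 mm⁴
  top flange (beyond web): d = 124 mm → contributes +15 511 104 mm⁴
  bottom flange (beyond web): d = -124 mm → contributes +15 511 104 mm⁴
Total I = 54 456 875 mm⁴.
For the y-axis: x̄ = 24.3212 mm.
Repeating about the centroidal y-axis gives I_y = 4 668 973 mm⁴.

I_x ≈ 5.446 × 10⁷ mm⁴, I_y ≈ 4.669 × 10⁶ mm⁴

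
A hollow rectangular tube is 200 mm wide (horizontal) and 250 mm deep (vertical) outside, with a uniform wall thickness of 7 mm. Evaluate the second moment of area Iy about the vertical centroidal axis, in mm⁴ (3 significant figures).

Split into non-overlapping primitives; take the origin at the lower-left of the bounding box.
Outer rectangle: 200 × 250, A = 50 000 mm², x = 100 mm, Ī = 166 666 667 mm⁴.
Inner void (subtracted): 186 × 236, A = 43 896 mm², x = 100 mm, Ī = 126 552 168 mm⁴.
By symmetry the centroid is at mid-width, x̄ = 100 mm.
All pieces are centred on the vertical centroidal axis, so I = ΣĪ (holes subtracted) = 40 114 499 mm⁴.

Iy ≈ 4.01 × 10⁷ mm⁴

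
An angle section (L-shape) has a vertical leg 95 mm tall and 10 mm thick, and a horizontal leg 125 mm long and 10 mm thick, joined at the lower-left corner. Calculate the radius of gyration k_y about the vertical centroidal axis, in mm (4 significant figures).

k_y ≈ 39.69 mm

Decompose the section into non-overlapping parts with the origin at the bottom-left of its bounding rectangle.
Vertical leg: 10 × 95, A = 950 mm², x = 5 mm, Ī = 7916.67 mm⁴.
Horizontal leg (remainder): 115 × 10, A = 1 150 mm², x = 67.5 mm, Ī = 1 267 396 mm⁴.
Centroid: x̄ = ΣA·x / ΣA = 39.2262 mm.
Transfer each piece to the vertical centroidal axis using Ī + A·d² with d = x − 39.2262:
  vertical leg: d = -34.2262 mm → contributes +1 120 777 mm⁴
  horizontal leg (remainder): d = 28.2738 mm → contributes +2 186 715 mm⁴
Total I = 3 307 493 mm⁴.
Radius of gyration: k = √(I/A) = √(3 307 493 / 2 100) = 39.6862 mm.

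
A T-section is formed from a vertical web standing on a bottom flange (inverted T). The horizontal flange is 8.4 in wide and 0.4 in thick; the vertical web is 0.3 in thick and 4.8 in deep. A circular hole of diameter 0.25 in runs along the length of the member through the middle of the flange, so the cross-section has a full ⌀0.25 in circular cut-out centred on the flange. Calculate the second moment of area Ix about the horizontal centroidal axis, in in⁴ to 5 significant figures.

Ix ≈ 9.5933 in⁴

Break the section into simple shapes (no overlaps), measuring from the bottom-left corner of the bounding box.
Flange: 8.4 × 0.4, A = 3.36 in², y = 0.2 in, Ī = 0.0448 in⁴.
Web: 0.3 × 4.8, A = 1.44 in², y = 2.8 in, Ī = 2.7648 in⁴.
Hole (subtracted): ⌀0.25, A = 0.04908739 in², y = 0.2 in, Ī = 0.0001917476 in⁴.
Centroid: ȳ = ΣA·y / ΣA = 0.9880591 in.
Transfer each piece to the horizontal centroidal axis using Ī + A·d² with d = y − 0.9880591:
  flange: d = -0.7880591 in → contributes +2.131485 in⁴
  web: d = 1.811941 in → contributes +7.492507 in⁴
  hole: d = -0.7880591 in → contributes −0.03067684 in⁴
Total I = 9.593315 in⁴.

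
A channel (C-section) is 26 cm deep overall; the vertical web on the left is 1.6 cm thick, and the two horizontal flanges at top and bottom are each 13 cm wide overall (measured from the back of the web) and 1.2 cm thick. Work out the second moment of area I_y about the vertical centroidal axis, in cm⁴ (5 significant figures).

Treat the section as a set of non-overlapping primitives; coordinates are from the bounding-box lower-left.
Web: 1.6 × 26, A = 41.6 cm², x = 0.8 cm, Ī = 8.874667 cm⁴.
Top flange (beyond web): 11.4 × 1.2, A = 13.68 cm², x = 7.3 cm, Ī = 148.1544 cm⁴.
Bottom flange (beyond web): 11.4 × 1.2, A = 13.68 cm², x = 7.3 cm, Ī = 148.1544 cm⁴.
Centroid: x̄ = ΣA·x / ΣA = 3.378886 cm.
Transfer each piece to the vertical centroidal axis using Ī + A·d² with d = x − 3.378886:
  web: d = -2.578886 cm → contributes +285.5419 cm⁴
  top flange (beyond web): d = 3.921114 cm → contributes +358.4862 cm⁴
  bottom flange (beyond web): d = 3.921114 cm → contributes +358.4862 cm⁴
Total I = 1002.514 cm⁴.

I_y ≈ 1002.5 cm⁴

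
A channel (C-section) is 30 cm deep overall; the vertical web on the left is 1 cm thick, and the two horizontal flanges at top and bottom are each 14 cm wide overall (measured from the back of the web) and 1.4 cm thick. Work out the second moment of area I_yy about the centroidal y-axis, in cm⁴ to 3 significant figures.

I_yy ≈ 1320 cm⁴

Decompose the section into non-overlapping parts with the origin at the bottom-left of its bounding rectangle.
Web: 1 × 30, A = 30 cm², x = 0.5 cm, Ī = 2.5 cm⁴.
Top flange (beyond web): 13 × 1.4, A = 18.2 cm², x = 7.5 cm, Ī = 256.32 cm⁴.
Bottom flange (beyond web): 13 × 1.4, A = 18.2 cm², x = 7.5 cm, Ī = 256.32 cm⁴.
Centroid: x̄ = ΣA·x / ΣA = 4.3373 cm.
Transfer each piece to the centroidal y-axis using Ī + A·d² with d = x − 4.3373:
  web: d = -3.8373 cm → contributes +444.26 cm⁴
  top flange (beyond web): d = 3.1627 cm → contributes +438.36 cm⁴
  bottom flange (beyond web): d = 3.1627 cm → contributes +438.36 cm⁴
Total I = 1 321 cm⁴.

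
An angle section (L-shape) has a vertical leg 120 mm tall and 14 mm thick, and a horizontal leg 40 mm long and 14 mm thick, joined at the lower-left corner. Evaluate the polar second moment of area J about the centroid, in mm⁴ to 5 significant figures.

J ≈ 3.0300 × 10⁶ mm⁴

Break the section into simple shapes (no overlaps), measuring from the bottom-left corner of the bounding box.
Vertical leg: 14 × 120, A = 1 680 mm², y = 60 mm, Ī = 2 016 000 mm⁴.
Horizontal leg (remainder): 26 × 14, A = 364 mm², y = 7 mm, Ī = 5945.333 mm⁴.
Centroid: ȳ = ΣA·y / ΣA = 50.56164 mm.
Transfer each piece to the centroidal x-axis using Ī + A·d² with d = y − 50.56164:
  vertical leg: d = 9.438356 mm → contributes +2 165 659 mm⁴
  horizontal leg (remainder): d = -43.56164 mm → contributes +696677.9 mm⁴
Total I = 2 862 337 mm⁴.
For the y-axis: x̄ = 10.56164 mm.
Repeating about the centroidal y-axis gives I_y = 167616.6 mm⁴.
Polar second moment: J = I_x + I_y = 3 029 953 mm⁴.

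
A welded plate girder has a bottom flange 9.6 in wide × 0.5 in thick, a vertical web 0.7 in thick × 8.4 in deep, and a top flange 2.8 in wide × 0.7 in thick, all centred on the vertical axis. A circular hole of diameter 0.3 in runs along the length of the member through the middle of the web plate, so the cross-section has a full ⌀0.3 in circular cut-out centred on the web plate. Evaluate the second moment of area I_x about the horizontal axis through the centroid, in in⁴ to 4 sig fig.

I_x ≈ 158.1 in⁴

Split into non-overlapping primitives; take the origin at the lower-left of the bounding box.
Bottom plate: 9.6 × 0.5, A = 4.8 in², y = 0.25 in, Ī = 0.1 in⁴.
Web plate: 0.7 × 8.4, A = 5.88 in², y = 4.7 in, Ī = 34.5744 in⁴.
Top plate: 2.8 × 0.7, A = 1.96 in², y = 9.25 in, Ī = 0.0800333 in⁴.
Hole (subtracted): ⌀0.3, A = 0.0706858 in², y = 4.7 in, Ī = 0.000397608 in⁴.
Centroid: ȳ = ΣA·y / ΣA = 3.71013 in.
Transfer each piece to the horizontal axis through the centroid using Ī + A·d² with d = y − 3.71013:
  bottom plate: d = -3.46013 in → contributes +57.568 in⁴
  web plate: d = 0.989871 in → contributes +40.3359 in⁴
  top plate: d = 5.53987 in → contributes +60.2328 in⁴
  hole: d = 0.989871 in → contributes −0.0696587 in⁴
Total I = 158.067 in⁴.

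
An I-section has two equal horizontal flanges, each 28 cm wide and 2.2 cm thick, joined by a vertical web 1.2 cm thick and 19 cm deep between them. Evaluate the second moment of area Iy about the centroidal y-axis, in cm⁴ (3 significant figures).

Iy ≈ 8050 cm⁴

Split into non-overlapping primitives; take the origin at the lower-left of the bounding box.
Bottom flange: 28 × 2.2, A = 61.6 cm², x = 14 cm, Ī = 4024.5 cm⁴.
Web: 1.2 × 19, A = 22.8 cm², x = 14 cm, Ī = 2.736 cm⁴.
Top flange: 28 × 2.2, A = 61.6 cm², x = 14 cm, Ī = 4024.5 cm⁴.
By symmetry the centroid is at mid-width, x̄ = 14 cm.
All pieces are centred on the centroidal y-axis, so I = ΣĪ = 8051.8 cm⁴.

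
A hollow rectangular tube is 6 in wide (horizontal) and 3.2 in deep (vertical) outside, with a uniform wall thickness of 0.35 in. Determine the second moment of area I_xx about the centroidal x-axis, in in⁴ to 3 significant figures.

I_xx ≈ 9.48 in⁴

Treat the section as a set of non-overlapping primitives; coordinates are from the bounding-box lower-left.
Outer rectangle: 6 × 3.2, A = 19.2 in², y = 1.6 in, Ī = 16.384 in⁴.
Inner void (subtracted): 5.3 × 2.5, A = 13.25 in², y = 1.6 in, Ī = 6.901 in⁴.
By symmetry the centroid is at mid-height, ȳ = 1.6 in.
All pieces are centred on the centroidal x-axis, so I = ΣĪ (holes subtracted) = 9.483 in⁴.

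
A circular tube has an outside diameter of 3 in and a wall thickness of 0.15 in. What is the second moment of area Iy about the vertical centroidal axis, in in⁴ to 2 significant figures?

Split into non-overlapping primitives; take the origin at the lower-left of the bounding box.
Outer circle: ⌀3, A = 7.069 in², x = 1.5 in, Ī = 3.976 in⁴.
Bore (subtracted): ⌀2.7, A = 5.726 in², x = 1.5 in, Ī = 2.609 in⁴.
By symmetry the centroid is at mid-width, x̄ = 1.5 in.
All pieces are centred on the vertical centroidal axis, so I = ΣĪ (holes subtracted) = 1.367 in⁴.

Iy ≈ 1.4 in⁴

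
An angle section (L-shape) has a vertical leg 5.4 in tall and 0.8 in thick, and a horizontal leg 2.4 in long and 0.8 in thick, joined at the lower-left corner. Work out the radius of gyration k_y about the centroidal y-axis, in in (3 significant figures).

k_y ≈ 0.586 in

Break the section into simple shapes (no overlaps), measuring from the bottom-left corner of the bounding box.
Vertical leg: 0.8 × 5.4, A = 4.32 in², x = 0.4 in, Ī = 0.2304 in⁴.
Horizontal leg (remainder): 1.6 × 0.8, A = 1.28 in², x = 1.6 in, Ī = 0.27307 in⁴.
Centroid: x̄ = ΣA·x / ΣA = 0.67429 in.
Transfer each piece to the centroidal y-axis using Ī + A·d² with d = x − 0.67429:
  vertical leg: d = -0.27429 in → contributes +0.55541 in⁴
  horizontal leg (remainder): d = 0.92571 in → contributes +1.37 in⁴
Total I = 1.9254 in⁴.
Radius of gyration: k = √(I/A) = √(1.9254 / 5.6) = 0.58636 in.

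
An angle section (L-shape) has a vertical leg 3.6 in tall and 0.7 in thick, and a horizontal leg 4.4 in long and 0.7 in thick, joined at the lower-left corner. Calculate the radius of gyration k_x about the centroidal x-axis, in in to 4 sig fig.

Break the section into simple shapes (no overlaps), measuring from the bottom-left corner of the bounding box.
Vertical leg: 0.7 × 3.6, A = 2.52 in², y = 1.8 in, Ī = 2.7216 in⁴.
Horizontal leg (remainder): 3.7 × 0.7, A = 2.59 in², y = 0.35 in, Ī = 0.105758 in⁴.
Centroid: ȳ = ΣA·y / ΣA = 1.06507 in.
Transfer each piece to the centroidal x-axis using Ī + A·d² with d = y − 1.06507:
  vertical leg: d = 0.734932 in → contributes +4.08271 in⁴
  horizontal leg (remainder): d = -0.715068 in → contributes +1.43008 in⁴
Total I = 5.5128 in⁴.
Radius of gyration: k = √(I/A) = √(5.5128 / 5.11) = 1.03867 in.

k_x ≈ 1.039 in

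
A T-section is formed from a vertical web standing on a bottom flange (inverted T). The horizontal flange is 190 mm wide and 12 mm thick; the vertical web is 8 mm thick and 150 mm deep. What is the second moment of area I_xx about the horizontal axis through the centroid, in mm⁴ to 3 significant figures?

I_xx ≈ 7.44 × 10⁶ mm⁴

Break the section into simple shapes (no overlaps), measuring from the bottom-left corner of the bounding box.
Flange: 190 × 12, A = 2 280 mm², y = 6 mm, Ī = 27 360 mm⁴.
Web: 8 × 150, A = 1 200 mm², y = 87 mm, Ī = 2 250 000 mm⁴.
Centroid: ȳ = ΣA·y / ΣA = 33.931 mm.
Transfer each piece to the horizontal axis through the centroid using Ī + A·d² with d = y − 33.931:
  flange: d = -27.931 mm → contributes +1 806 085 mm⁴
  web: d = 53.069 mm → contributes +5 629 578 mm⁴
Total I = 7 435 663 mm⁴.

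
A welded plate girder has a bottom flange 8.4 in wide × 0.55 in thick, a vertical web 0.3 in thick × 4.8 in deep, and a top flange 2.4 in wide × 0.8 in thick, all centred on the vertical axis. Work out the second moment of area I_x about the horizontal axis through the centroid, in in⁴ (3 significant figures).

I_x ≈ 45.0 in⁴

Break the section into simple shapes (no overlaps), measuring from the bottom-left corner of the bounding box.
Bottom plate: 8.4 × 0.55, A = 4.62 in², y = 0.275 in, Ī = 0.11646 in⁴.
Web plate: 0.3 × 4.8, A = 1.44 in², y = 2.95 in, Ī = 2.7648 in⁴.
Top plate: 2.4 × 0.8, A = 1.92 in², y = 5.75 in, Ī = 0.1024 in⁴.
Centroid: ȳ = ΣA·y / ΣA = 2.075 in.
Transfer each piece to the horizontal axis through the centroid using Ī + A·d² with d = y − 2.075:
  bottom plate: d = -1.8 in → contributes +15.085 in⁴
  web plate: d = 0.875 in → contributes +3.8673 in⁴
  top plate: d = 3.675 in → contributes +26.033 in⁴
Total I = 44.986 in⁴.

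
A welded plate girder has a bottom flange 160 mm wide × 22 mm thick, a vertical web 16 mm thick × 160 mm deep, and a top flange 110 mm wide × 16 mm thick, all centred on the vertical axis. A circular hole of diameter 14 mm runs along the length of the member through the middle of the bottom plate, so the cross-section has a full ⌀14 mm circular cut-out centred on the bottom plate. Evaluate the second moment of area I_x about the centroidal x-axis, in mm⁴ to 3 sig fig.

I_x ≈ 4.42 × 10⁷ mm⁴

Decompose the section into non-overlapping parts with the origin at the bottom-left of its bounding rectangle.
Bottom plate: 160 × 22, A = 3 520 mm², y = 11 mm, Ī = 141 973 mm⁴.
Web plate: 16 × 160, A = 2 560 mm², y = 102 mm, Ī = 5 461 333 mm⁴.
Top plate: 110 × 16, A = 1 760 mm², y = 190 mm, Ī = 37 547 mm⁴.
Hole (subtracted): ⌀14, A = 153.94 mm², y = 11 mm, Ī = 1885.7 mm⁴.
Centroid: ȳ = ΣA·y / ΣA = 82.298 mm.
Transfer each piece to the centroidal x-axis using Ī + A·d² with d = y − 82.298:
  bottom plate: d = -71.298 mm → contributes +18 035 503 mm⁴
  web plate: d = 19.702 mm → contributes +6 455 057 mm⁴
  top plate: d = 107.7 mm → contributes +20 453 097 mm⁴
  hole: d = -71.298 mm → contributes −784 413 mm⁴
Total I = 44 159 244 mm⁴.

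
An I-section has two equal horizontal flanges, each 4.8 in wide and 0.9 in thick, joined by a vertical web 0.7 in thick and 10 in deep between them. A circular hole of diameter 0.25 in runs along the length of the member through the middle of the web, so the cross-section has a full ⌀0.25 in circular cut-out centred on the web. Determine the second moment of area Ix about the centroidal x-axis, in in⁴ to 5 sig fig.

Ix ≈ 315.55 in⁴

Break the section into simple shapes (no overlaps), measuring from the bottom-left corner of the bounding box.
Bottom flange: 4.8 × 0.9, A = 4.32 in², y = 0.45 in, Ī = 0.2916 in⁴.
Web: 0.7 × 10, A = 7 in², y = 5.9 in, Ī = 58.33333 in⁴.
Top flange: 4.8 × 0.9, A = 4.32 in², y = 11.35 in, Ī = 0.2916 in⁴.
Hole (subtracted): ⌀0.25, A = 0.04908739 in², y = 5.9 in, Ī = 0.0001917476 in⁴.
By symmetry the centroid is at mid-height, ȳ = 5.9 in.
Transfer each piece to the centroidal x-axis using Ī + A·d² with d = y − 5.9:
  bottom flange: d = -5.45 in → contributes +128.6064 in⁴
  web: d = 0 in → contributes +58.33333 in⁴
  top flange: d = 5.45 in → contributes +128.6064 in⁴
  hole: d = 0 in → contributes −0.0001917476 in⁴
Total I = 315.5459 in⁴.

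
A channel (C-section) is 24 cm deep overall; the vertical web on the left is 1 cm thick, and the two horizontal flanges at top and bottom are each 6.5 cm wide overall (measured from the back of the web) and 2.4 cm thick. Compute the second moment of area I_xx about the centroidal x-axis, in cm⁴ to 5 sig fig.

Treat the section as a set of non-overlapping primitives; coordinates are from the bounding-box lower-left.
Web: 1 × 24, A = 24 cm², y = 12 cm, Ī = 1 152 cm⁴.
Top flange (beyond web): 5.5 × 2.4, A = 13.2 cm², y = 22.8 cm, Ī = 6.336 cm⁴.
Bottom flange (beyond web): 5.5 × 2.4, A = 13.2 cm², y = 1.2 cm, Ī = 6.336 cm⁴.
By symmetry the centroid is at mid-height, ȳ = 12 cm.
Transfer each piece to the centroidal x-axis using Ī + A·d² with d = y − 12:
  web: d = 0 cm → contributes +1 152 cm⁴
  top flange (beyond web): d = 10.8 cm → contributes +1545.984 cm⁴
  bottom flange (beyond web): d = -10.8 cm → contributes +1545.984 cm⁴
Total I = 4243.968 cm⁴.

I_xx ≈ 4244.0 cm⁴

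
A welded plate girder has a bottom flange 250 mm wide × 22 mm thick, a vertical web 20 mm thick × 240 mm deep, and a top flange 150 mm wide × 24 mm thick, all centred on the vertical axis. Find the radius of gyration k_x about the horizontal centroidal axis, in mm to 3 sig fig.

Decompose the section into non-overlapping parts with the origin at the bottom-left of its bounding rectangle.
Bottom plate: 250 × 22, A = 5 500 mm², y = 11 mm, Ī = 221 833 mm⁴.
Web plate: 20 × 240, A = 4 800 mm², y = 142 mm, Ī = 23 040 000 mm⁴.
Top plate: 150 × 24, A = 3 600 mm², y = 274 mm, Ī = 172 800 mm⁴.
Centroid: ȳ = ΣA·y / ΣA = 124.35 mm.
Transfer each piece to the horizontal centroidal axis using Ī + A·d² with d = y − 124.35:
  bottom plate: d = -113.35 mm → contributes +70 890 197 mm⁴
  web plate: d = 17.647 mm → contributes +24 534 881 mm⁴
  top plate: d = 149.65 mm → contributes +80 792 528 mm⁴
Total I = 176 217 606 mm⁴.
Radius of gyration: k = √(I/A) = √(176 217 606 / 13 900) = 112.59 mm.

k_x ≈ 113 mm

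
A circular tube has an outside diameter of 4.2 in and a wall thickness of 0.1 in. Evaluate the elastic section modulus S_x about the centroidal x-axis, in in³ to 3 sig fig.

Break the section into simple shapes (no overlaps), measuring from the bottom-left corner of the bounding box.
Outer circle: ⌀4.2, A = 13.854 in², y = 2.1 in, Ī = 15.275 in⁴.
Bore (subtracted): ⌀4, A = 12.566 in², y = 2.1 in, Ī = 12.566 in⁴.
By symmetry the centroid is at mid-height, ȳ = 2.1 in.
All pieces are centred on the centroidal x-axis, so I = ΣĪ (holes subtracted) = 2.7081 in⁴.
Extreme fibre distance c = 2.1 in; S = I/c = 1.2896 in³.

S_x ≈ 1.29 in³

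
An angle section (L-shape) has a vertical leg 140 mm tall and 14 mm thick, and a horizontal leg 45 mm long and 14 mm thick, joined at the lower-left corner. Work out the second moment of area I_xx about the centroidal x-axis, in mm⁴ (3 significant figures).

I_xx ≈ 4.62 × 10⁶ mm⁴

Split into non-overlapping primitives; take the origin at the lower-left of the bounding box.
Vertical leg: 14 × 140, A = 1 960 mm², y = 70 mm, Ī = 3 201 333 mm⁴.
Horizontal leg (remainder): 31 × 14, A = 434 mm², y = 7 mm, Ī = 7088.7 mm⁴.
Centroid: ȳ = ΣA·y / ΣA = 58.579 mm.
Transfer each piece to the centroidal x-axis using Ī + A·d² with d = y − 58.579:
  vertical leg: d = 11.421 mm → contributes +3 456 997 mm⁴
  horizontal leg (remainder): d = -51.579 mm → contributes +1 161 697 mm⁴
Total I = 4 618 694 mm⁴.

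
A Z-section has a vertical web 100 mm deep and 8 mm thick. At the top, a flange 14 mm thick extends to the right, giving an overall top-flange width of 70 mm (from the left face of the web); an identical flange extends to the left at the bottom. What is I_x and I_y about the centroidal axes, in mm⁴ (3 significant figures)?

I_x ≈ 3.90 × 10⁶ mm⁴, I_y ≈ 2.69 × 10⁶ mm⁴

Break the section into simple shapes (no overlaps), measuring from the bottom-left corner of the bounding box.
Web: 8 × 100, A = 800 mm², y = 50 mm, Ī = 666 667 mm⁴.
Top flange (beyond web): 62 × 14, A = 868 mm², y = 93 mm, Ī = 14 177 mm⁴.
Bottom flange (beyond web): 62 × 14, A = 868 mm², y = 7 mm, Ī = 14 177 mm⁴.
Centroid: ȳ = ΣA·y / ΣA = 50 mm.
Transfer each piece to the centroidal x-axis using Ī + A·d² with d = y − 50:
  web: d = 0 mm → contributes +666 667 mm⁴
  top flange (beyond web): d = 43 mm → contributes +1 619 109 mm⁴
  bottom flange (beyond web): d = -43 mm → contributes +1 619 109 mm⁴
Total I = 3 904 885 mm⁴.
For the y-axis: x̄ = 66 mm.
Repeating about the centroidal y-axis gives I_y = 2 686 965 mm⁴.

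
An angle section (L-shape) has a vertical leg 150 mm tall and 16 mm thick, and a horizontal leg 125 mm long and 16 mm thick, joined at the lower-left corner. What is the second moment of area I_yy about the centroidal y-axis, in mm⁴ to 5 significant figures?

Treat the section as a set of non-overlapping primitives; coordinates are from the bounding-box lower-left.
Vertical leg: 16 × 150, A = 2 400 mm², x = 8 mm, Ī = 51 200 mm⁴.
Horizontal leg (remainder): 109 × 16, A = 1 744 mm², x = 70.5 mm, Ī = 1 726 705 mm⁴.
Centroid: x̄ = ΣA·x / ΣA = 34.30309 mm.
Transfer each piece to the centroidal y-axis using Ī + A·d² with d = x − 34.30309:
  vertical leg: d = -26.30309 mm → contributes +1 711 646 mm⁴
  horizontal leg (remainder): d = 36.19691 mm → contributes +4 011 723 mm⁴
Total I = 5 723 369 mm⁴.

I_yy ≈ 5.7234 × 10⁶ mm⁴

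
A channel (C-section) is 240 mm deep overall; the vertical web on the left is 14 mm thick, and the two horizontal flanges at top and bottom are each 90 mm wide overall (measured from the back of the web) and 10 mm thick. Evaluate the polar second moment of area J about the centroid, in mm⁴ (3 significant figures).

J ≈ 3.91 × 10⁷ mm⁴

Treat the section as a set of non-overlapping primitives; coordinates are from the bounding-box lower-left.
Web: 14 × 240, A = 3 360 mm², y = 120 mm, Ī = 16 128 000 mm⁴.
Top flange (beyond web): 76 × 10, A = 760 mm², y = 235 mm, Ī = 6333.3 mm⁴.
Bottom flange (beyond web): 76 × 10, A = 760 mm², y = 5 mm, Ī = 6333.3 mm⁴.
By symmetry the centroid is at mid-height, ȳ = 120 mm.
Transfer each piece to the centroidal x-axis using Ī + A·d² with d = y − 120:
  web: d = 0 mm → contributes +16 128 000 mm⁴
  top flange (beyond web): d = 115 mm → contributes +10 057 333 mm⁴
  bottom flange (beyond web): d = -115 mm → contributes +10 057 333 mm⁴
Total I = 36 242 667 mm⁴.
For the y-axis: x̄ = 21.016 mm.
Repeating about the centroidal y-axis gives I_y = 2 905 785 mm⁴.
Polar second moment: J = I_x + I_y = 39 148 452 mm⁴.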